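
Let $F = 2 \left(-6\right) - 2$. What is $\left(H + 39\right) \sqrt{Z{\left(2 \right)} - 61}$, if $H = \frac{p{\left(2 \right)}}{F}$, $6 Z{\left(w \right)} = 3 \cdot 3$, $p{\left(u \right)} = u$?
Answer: $\frac{136 i \sqrt{238}}{7} \approx 299.73 i$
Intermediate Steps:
$Z{\left(w \right)} = \frac{3}{2}$ ($Z{\left(w \right)} = \frac{3 \cdot 3}{6} = \frac{1}{6} \cdot 9 = \frac{3}{2}$)
$F = -14$ ($F = -12 - 2 = -14$)
$H = - \frac{1}{7}$ ($H = \frac{2}{-14} = 2 \left(- \frac{1}{14}\right) = - \frac{1}{7} \approx -0.14286$)
$\left(H + 39\right) \sqrt{Z{\left(2 \right)} - 61} = \left(- \frac{1}{7} + 39\right) \sqrt{\frac{3}{2} - 61} = \frac{272 \sqrt{- \frac{119}{2}}}{7} = \frac{272 \frac{i \sqrt{238}}{2}}{7} = \frac{136 i \sqrt{238}}{7}$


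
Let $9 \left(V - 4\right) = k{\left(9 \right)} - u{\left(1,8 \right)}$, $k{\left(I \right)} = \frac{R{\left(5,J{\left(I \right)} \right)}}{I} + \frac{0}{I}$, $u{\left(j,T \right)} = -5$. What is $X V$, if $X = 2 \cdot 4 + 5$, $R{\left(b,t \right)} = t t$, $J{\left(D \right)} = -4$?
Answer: $\frac{5005}{81} \approx 61.79$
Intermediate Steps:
$R{\left(b,t \right)} = t^{2}$
$k{\left(I \right)} = \frac{16}{I}$ ($k{\left(I \right)} = \frac{\left(-4\right)^{2}}{I} + \frac{0}{I} = \frac{16}{I} + 0 = \frac{16}{I}$)
$V = \frac{385}{81}$ ($V = 4 + \frac{\frac{16}{9} - -5}{9} = 4 + \frac{16 \cdot \frac{1}{9} + 5}{9} = 4 + \frac{\frac{16}{9} + 5}{9} = 4 + \frac{1}{9} \cdot \frac{61}{9} = 4 + \frac{61}{81} = \frac{385}{81} \approx 4.7531$)
$X = 13$ ($X = 8 + 5 = 13$)
$X V = 13 \cdot \frac{385}{81} = \frac{5005}{81}$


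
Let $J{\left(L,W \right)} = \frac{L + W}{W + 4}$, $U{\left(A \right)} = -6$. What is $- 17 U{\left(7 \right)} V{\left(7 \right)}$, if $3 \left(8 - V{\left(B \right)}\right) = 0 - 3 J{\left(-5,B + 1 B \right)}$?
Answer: $867$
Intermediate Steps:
$J{\left(L,W \right)} = \frac{L + W}{4 + W}$
$V{\left(B \right)} = 8 + \frac{-5 + 2 B}{4 + 2 B}$ ($V{\left(B \right)} = 8 - \frac{0 - 3 \frac{-5 + \left(B + 1 B\right)}{4 + \left(B + 1 B\right)}}{3} = 8 - \frac{0 - 3 \frac{-5 + \left(B + B\right)}{4 + \left(B + B\right)}}{3} = 8 - \frac{0 - 3 \frac{-5 + 2 B}{4 + 2 B}}{3} = 8 - \frac{0 - \frac{3 \left(-5 + 2 B\right)}{4 + 2 B}}{3} = 8 - \frac{\left(-3\right) \frac{1}{4 + 2 B} \left(-5 + 2 B\right)}{3} = 8 + \frac{-5 + 2 B}{4 + 2 B}$)
$- 17 U{\left(7 \right)} V{\left(7 \right)} = \left(-17\right) \left(-6\right) \frac{9 \left(3 + 2 \cdot 7\right)}{2 \left(2 + 7\right)} = 102 \frac{9 \left(3 + 14\right)}{2 \cdot 9} = 102 \cdot \frac{9}{2} \cdot \frac{1}{9} \cdot 17 = 102 \cdot \frac{17}{2} = 867$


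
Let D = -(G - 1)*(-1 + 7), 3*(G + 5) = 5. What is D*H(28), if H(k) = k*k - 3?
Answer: 20306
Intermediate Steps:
G = -10/3 (G = -5 + (1/3)*5 = -5 + 5/3 = -10/3 ≈ -3.3333)
H(k) = -3 + k**2 (H(k) = k**2 - 3 = -3 + k**2)
D = 26 (D = -(-10/3 - 1)*(-1 + 7) = -(-13)*6/3 = -1*(-26) = 26)
D*H(28) = 26*(-3 + 28**2) = 26*(-3 + 784) = 26*781 = 20306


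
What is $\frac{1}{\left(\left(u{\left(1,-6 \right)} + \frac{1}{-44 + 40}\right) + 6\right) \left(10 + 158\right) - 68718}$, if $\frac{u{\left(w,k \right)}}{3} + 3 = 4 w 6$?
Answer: $- \frac{1}{57168} \approx -1.7492 \cdot 10^{-5}$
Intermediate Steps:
$u{\left(w,k \right)} = -9 + 72 w$ ($u{\left(w,k \right)} = -9 + 3 \cdot 4 w 6 = -9 + 3 \cdot 24 w = -9 + 72 w$)
$\frac{1}{\left(\left(u{\left(1,-6 \right)} + \frac{1}{-44 + 40}\right) + 6\right) \left(10 + 158\right) - 68718} = \frac{1}{\left(\left(\left(-9 + 72 \cdot 1\right) + \frac{1}{-44 + 40}\right) + 6\right) \left(10 + 158\right) - 68718} = \frac{1}{\left(\left(\left(-9 + 72\right) + \frac{1}{-4}\right) + 6\right) 168 - 68718} = \frac{1}{\left(\left(63 - \frac{1}{4}\right) + 6\right) 168 - 68718} = \frac{1}{\left(\frac{251}{4} + 6\right) 168 - 68718} = \frac{1}{\frac{275}{4} \cdot 168 - 68718} = \frac{1}{11550 - 68718} = \frac{1}{-57168} = - \frac{1}{57168}$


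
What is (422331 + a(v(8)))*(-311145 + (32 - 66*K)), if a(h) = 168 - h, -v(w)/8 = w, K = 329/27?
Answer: -1186242094565/9 ≈ -1.3180e+11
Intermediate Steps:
K = 329/27 (K = 329*(1/27) = 329/27 ≈ 12.185)
v(w) = -8*w
(422331 + a(v(8)))*(-311145 + (32 - 66*K)) = (422331 + (168 - (-8)*8))*(-311145 + (32 - 66*329/27)) = (422331 + (168 - 1*(-64)))*(-311145 + (32 - 7238/9)) = (422331 + (168 + 64))*(-311145 - 6950/9) = (422331 + 232)*(-2807255/9) = 422563*(-2807255/9) = -1186242094565/9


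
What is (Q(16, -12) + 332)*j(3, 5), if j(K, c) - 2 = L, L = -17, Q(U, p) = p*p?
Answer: -7140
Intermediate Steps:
Q(U, p) = p²
j(K, c) = -15 (j(K, c) = 2 - 17 = -15)
(Q(16, -12) + 332)*j(3, 5) = ((-12)² + 332)*(-15) = (144 + 332)*(-15) = 476*(-15) = -7140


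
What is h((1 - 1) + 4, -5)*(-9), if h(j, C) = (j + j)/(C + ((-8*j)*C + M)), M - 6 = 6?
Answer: -72/167 ≈ -0.43114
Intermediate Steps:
M = 12 (M = 6 + 6 = 12)
h(j, C) = 2*j/(12 + C - 8*C*j) (h(j, C) = (j + j)/(C + ((-8*j)*C + 12)) = (2*j)/(C + (-8*C*j + 12)) = (2*j)/(C + (12 - 8*C*j)) = (2*j)/(12 + C - 8*C*j) = 2*j/(12 + C - 8*C*j))
h((1 - 1) + 4, -5)*(-9) = (2*((1 - 1) + 4)/(12 - 5 - 8*(-5)*((1 - 1) + 4)))*(-9) = (2*(0 + 4)/(12 - 5 - 8*(-5)*(0 + 4)))*(-9) = (2*4/(12 - 5 - 8*(-5)*4))*(-9) = (2*4/(12 - 5 + 160))*(-9) = (2*4/167)*(-9) = (2*4*(1/167))*(-9) = (8/167)*(-9) = -72/167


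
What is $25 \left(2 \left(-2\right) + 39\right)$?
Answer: $875$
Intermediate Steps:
$25 \left(2 \left(-2\right) + 39\right) = 25 \left(-4 + 39\right) = 25 \cdot 35 = 875$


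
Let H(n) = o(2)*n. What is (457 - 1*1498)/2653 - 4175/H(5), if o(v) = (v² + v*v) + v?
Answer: -445133/5306 ≈ -83.892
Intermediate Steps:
o(v) = v + 2*v² (o(v) = (v² + v²) + v = 2*v² + v = v + 2*v²)
H(n) = 10*n (H(n) = (2*(1 + 2*2))*n = (2*(1 + 4))*n = (2*5)*n = 10*n)
(457 - 1*1498)/2653 - 4175/H(5) = (457 - 1*1498)/2653 - 4175/(10*5) = (457 - 1498)*(1/2653) - 4175/50 = -1041*1/2653 - 4175*1/50 = -1041/2653 - 167/2 = -445133/5306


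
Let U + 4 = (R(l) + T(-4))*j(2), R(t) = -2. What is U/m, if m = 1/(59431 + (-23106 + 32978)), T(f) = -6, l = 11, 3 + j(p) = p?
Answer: 277212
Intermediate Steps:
j(p) = -3 + p
U = 4 (U = -4 + (-2 - 6)*(-3 + 2) = -4 - 8*(-1) = -4 + 8 = 4)
m = 1/69303 (m = 1/(59431 + 9872) = 1/69303 ≈ 1.4429e-5)
U/m = 4/(1/69303) = 4*69303 = 277212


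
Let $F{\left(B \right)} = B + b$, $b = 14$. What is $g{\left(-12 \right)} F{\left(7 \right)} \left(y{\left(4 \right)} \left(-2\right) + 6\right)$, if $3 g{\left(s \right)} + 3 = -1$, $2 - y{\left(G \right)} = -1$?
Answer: $0$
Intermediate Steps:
$y{\left(G \right)} = 3$ ($y{\left(G \right)} = 2 - -1 = 2 + 1 = 3$)
$g{\left(s \right)} = - \frac{4}{3}$ ($g{\left(s \right)} = -1 + \frac{1}{3} \left(-1\right) = -1 - \frac{1}{3} = - \frac{4}{3}$)
$F{\left(B \right)} = 14 + B$ ($F{\left(B \right)} = B + 14 = 14 + B$)
$g{\left(-12 \right)} F{\left(7 \right)} \left(y{\left(4 \right)} \left(-2\right) + 6\right) = - \frac{4 \left(14 + 7\right)}{3} \left(3 \left(-2\right) + 6\right) = \left(- \frac{4}{3}\right) 21 \left(-6 + 6\right) = \left(-28\right) 0 = 0$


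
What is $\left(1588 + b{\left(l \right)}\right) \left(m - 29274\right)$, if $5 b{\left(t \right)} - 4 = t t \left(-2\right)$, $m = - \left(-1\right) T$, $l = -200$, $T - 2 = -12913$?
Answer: $607936472$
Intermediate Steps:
$T = -12911$ ($T = 2 - 12913 = -12911$)
$m = -12911$ ($m = - \left(-1\right) \left(-12911\right) = \left(-1\right) 12911 = -12911$)
$b{\left(t \right)} = \frac{4}{5} - \frac{2 t^{2}}{5}$ ($b{\left(t \right)} = \frac{4}{5} + \frac{t t \left(-2\right)}{5} = \frac{4}{5} + \frac{t^{2} \left(-2\right)}{5} = \frac{4}{5} + \frac{\left(-2\right) t^{2}}{5} = \frac{4}{5} - \frac{2 t^{2}}{5}$)
$\left(1588 + b{\left(l \right)}\right) \left(m - 29274\right) = \left(1588 + \left(\frac{4}{5} - \frac{2 \left(-200\right)^{2}}{5}\right)\right) \left(-12911 - 29274\right) = \left(1588 + \left(\frac{4}{5} - 16000\right)\right) \left(-42185\right) = \left(1588 - \frac{79996}{5}\right) \left(-42185\right) = \left(- \frac{72056}{5}\right) \left(-42185\right) = 607936472$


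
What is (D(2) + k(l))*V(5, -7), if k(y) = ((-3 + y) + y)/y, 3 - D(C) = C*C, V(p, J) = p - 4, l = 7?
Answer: 4/7 ≈ 0.57143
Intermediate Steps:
V(p, J) = -4 + p
D(C) = 3 - C² (D(C) = 3 - C*C = 3 - C²)
k(y) = (-3 + 2*y)/y
(D(2) + k(l))*V(5, -7) = ((3 - 1*2²) + (2 - 3/7))*(-4 + 5) = ((3 - 1*4) + (2 - 3*⅐))*1 = ((3 - 4) + (2 - 3/7))*1 = (-1 + 11/7)*1 = (4/7)*1 = 4/7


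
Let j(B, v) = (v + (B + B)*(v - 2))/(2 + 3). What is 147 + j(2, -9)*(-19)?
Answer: 1742/5 ≈ 348.40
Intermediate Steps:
j(B, v) = v/5 + 2*B*(-2 + v)/5 (j(B, v) = (v + (2*B)*(-2 + v))/5 = (v + 2*B*(-2 + v))*(⅕) = v/5 + 2*B*(-2 + v)/5)
147 + j(2, -9)*(-19) = 147 + (-⅘*2 + (⅕)*(-9) + (⅖)*2*(-9))*(-19) = 147 + (-8/5 - 9/5 - 36/5)*(-19) = 147 - 53/5*(-19) = 147 + 1007/5 = 1742/5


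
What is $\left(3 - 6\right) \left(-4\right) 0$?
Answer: $0$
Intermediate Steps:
$\left(3 - 6\right) \left(-4\right) 0 = \left(-3\right) \left(-4\right) 0 = 12 \cdot 0 = 0$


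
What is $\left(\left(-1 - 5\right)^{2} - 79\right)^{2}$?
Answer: $1849$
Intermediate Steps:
$\left(\left(-1 - 5\right)^{2} - 79\right)^{2} = \left(\left(-6\right)^{2} - 79\right)^{2} = \left(36 - 79\right)^{2} = \left(-43\right)^{2} = 1849$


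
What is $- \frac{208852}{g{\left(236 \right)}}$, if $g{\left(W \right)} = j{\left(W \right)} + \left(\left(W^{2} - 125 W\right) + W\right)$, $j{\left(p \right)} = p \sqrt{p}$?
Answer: $- \frac{1461964}{181543} + \frac{52213 \sqrt{59}}{363086} \approx -6.9484$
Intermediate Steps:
$j{\left(p \right)} = p^{\frac{3}{2}}$
$g{\left(W \right)} = W^{2} + W^{\frac{3}{2}} - 124 W$ ($g{\left(W \right)} = W^{\frac{3}{2}} + \left(\left(W^{2} - 125 W\right) + W\right) = W^{\frac{3}{2}} + \left(W^{2} - 124 W\right) = W^{2} + W^{\frac{3}{2}} - 124 W$)
$- \frac{208852}{g{\left(236 \right)}} = - \frac{208852}{236^{2} + 236^{\frac{3}{2}} - 29264} = - \frac{208852}{55696 + 472 \sqrt{59} - 29264} = - \frac{208852}{26432 + 472 \sqrt{59}}$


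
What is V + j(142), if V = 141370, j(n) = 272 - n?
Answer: 141500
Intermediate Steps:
V + j(142) = 141370 + (272 - 1*142) = 141370 + (272 - 142) = 141370 + 130 = 141500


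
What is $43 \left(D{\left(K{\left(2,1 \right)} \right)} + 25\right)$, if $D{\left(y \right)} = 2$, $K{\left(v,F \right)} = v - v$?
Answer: $1161$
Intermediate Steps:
$K{\left(v,F \right)} = 0$
$43 \left(D{\left(K{\left(2,1 \right)} \right)} + 25\right) = 43 \left(2 + 25\right) = 43 \cdot 27 = 1161$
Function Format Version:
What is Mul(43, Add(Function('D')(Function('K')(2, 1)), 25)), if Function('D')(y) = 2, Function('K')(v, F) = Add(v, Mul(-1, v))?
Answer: 1161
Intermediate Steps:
Function('K')(v, F) = 0
Mul(43, Add(Function('D')(Function('K')(2, 1)), 25)) = Mul(43, Add(2, 25)) = Mul(43, 27) = 1161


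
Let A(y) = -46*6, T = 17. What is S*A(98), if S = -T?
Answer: 4692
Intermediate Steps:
A(y) = -276
S = -17 (S = -1*17 = -17)
S*A(98) = -17*(-276) = 4692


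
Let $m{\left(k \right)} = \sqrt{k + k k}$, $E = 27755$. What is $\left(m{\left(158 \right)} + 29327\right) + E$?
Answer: $57082 + \sqrt{25122} \approx 57241.0$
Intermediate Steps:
$m{\left(k \right)} = \sqrt{k + k^{2}}$
$\left(m{\left(158 \right)} + 29327\right) + E = \left(\sqrt{158 \left(1 + 158\right)} + 29327\right) + 27755 = \left(\sqrt{158 \cdot 159} + 29327\right) + 27755 = \left(\sqrt{25122} + 29327\right) + 27755 = \left(29327 + \sqrt{25122}\right) + 27755 = 57082 + \sqrt{25122}$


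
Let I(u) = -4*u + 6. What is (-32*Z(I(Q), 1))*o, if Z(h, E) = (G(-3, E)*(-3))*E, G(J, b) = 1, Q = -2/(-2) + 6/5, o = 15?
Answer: 1440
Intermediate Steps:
Q = 11/5 (Q = -2*(-1/2) + 6*(1/5) = 1 + 6/5 = 11/5 ≈ 2.2000)
I(u) = 6 - 4*u
Z(h, E) = -3*E (Z(h, E) = (1*(-3))*E = -3*E)
(-32*Z(I(Q), 1))*o = -(-96)*15 = -32*(-3)*15 = 96*15 = 1440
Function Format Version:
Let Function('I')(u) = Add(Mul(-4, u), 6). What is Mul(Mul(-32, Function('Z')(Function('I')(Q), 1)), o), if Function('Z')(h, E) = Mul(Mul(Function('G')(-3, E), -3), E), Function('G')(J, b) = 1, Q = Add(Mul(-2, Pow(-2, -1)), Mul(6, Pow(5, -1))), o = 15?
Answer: 1440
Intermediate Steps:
Q = Rational(11, 5) (Q = Add(Mul(-2, Rational(-1, 2)), Mul(6, Rational(1, 5))) = Add(1, Rational(6, 5)) = Rational(11, 5) ≈ 2.2000)
Function('I')(u) = Add(6, Mul(-4, u))
Function('Z')(h, E) = Mul(-3, E) (Function('Z')(h, E) = Mul(Mul(1, -3), E) = Mul(-3, E))
Mul(Mul(-32, Function('Z')(Function('I')(Q), 1)), o) = Mul(Mul(-32, Mul(-3, 1)), 15) = Mul(Mul(-32, -3), 15) = Mul(96, 15) = 1440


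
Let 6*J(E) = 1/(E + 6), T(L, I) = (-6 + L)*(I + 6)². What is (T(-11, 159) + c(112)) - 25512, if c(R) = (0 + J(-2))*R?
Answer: -1464997/3 ≈ -4.8833e+5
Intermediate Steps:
T(L, I) = (6 + I)²*(-6 + L) (T(L, I) = (-6 + L)*(6 + I)² = (6 + I)²*(-6 + L))
J(E) = 1/(6*(6 + E)) (J(E) = 1/(6*(E + 6)) = 1/(6*(6 + E)))
c(R) = R/24 (c(R) = (0 + 1/(6*(6 - 2)))*R = (0 + (⅙)/4)*R = (0 + (⅙)*(¼))*R = (0 + 1/24)*R = R/24)
(T(-11, 159) + c(112)) - 25512 = ((6 + 159)²*(-6 - 11) + (1/24)*112) - 25512 = (165²*(-17) + 14/3) - 25512 = (27225*(-17) + 14/3) - 25512 = (-462825 + 14/3) - 25512 = -1388461/3 - 25512 = -1464997/3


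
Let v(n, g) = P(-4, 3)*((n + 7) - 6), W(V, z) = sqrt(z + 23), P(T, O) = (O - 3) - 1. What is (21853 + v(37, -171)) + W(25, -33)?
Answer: 21815 + I*sqrt(10) ≈ 21815.0 + 3.1623*I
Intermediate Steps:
P(T, O) = -4 + O (P(T, O) = (-3 + O) - 1 = -4 + O)
W(V, z) = sqrt(23 + z)
v(n, g) = -1 - n (v(n, g) = (-4 + 3)*((n + 7) - 6) = -((7 + n) - 6) = -(1 + n) = -1 - n)
(21853 + v(37, -171)) + W(25, -33) = (21853 + (-1 - 1*37)) + sqrt(23 - 33) = (21853 + (-1 - 37)) + sqrt(-10) = (21853 - 38) + I*sqrt(10) = 21815 + I*sqrt(10)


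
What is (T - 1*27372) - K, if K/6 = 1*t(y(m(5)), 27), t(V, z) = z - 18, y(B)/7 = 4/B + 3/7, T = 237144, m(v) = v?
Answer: 209718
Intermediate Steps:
y(B) = 3 + 28/B (y(B) = 7*(4/B + 3/7) = 7*(3/7 + 4/B) = 3 + 28/B)
t(V, z) = -18 + z
K = 54 (K = 6*(1*(-18 + 27)) = 6*(1*9) = 6*9 = 54)
(T - 1*27372) - K = (237144 - 1*27372) - 1*54 = (237144 - 27372) - 54 = 209772 - 54 = 209718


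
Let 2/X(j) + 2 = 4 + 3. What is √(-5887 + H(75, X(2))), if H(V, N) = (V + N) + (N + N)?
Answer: I*√145270/5 ≈ 76.229*I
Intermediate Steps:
X(j) = ⅖ (X(j) = 2/(-2 + (4 + 3)) = 2/(-2 + 7) = 2/5 = 2*(⅕) = ⅖)
H(V, N) = V + 3*N (H(V, N) = (N + V) + 2*N = V + 3*N)
√(-5887 + H(75, X(2))) = √(-5887 + (75 + 3*(⅖))) = √(-5887 + (75 + 6/5)) = √(-5887 + 381/5) = √(-29054/5) = I*√145270/5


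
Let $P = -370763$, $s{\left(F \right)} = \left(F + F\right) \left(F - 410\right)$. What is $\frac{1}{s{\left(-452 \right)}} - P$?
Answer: $\frac{288916326225}{779248} \approx 3.7076 \cdot 10^{5}$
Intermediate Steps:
$s{\left(F \right)} = 2 F \left(-410 + F\right)$
$\frac{1}{s{\left(-452 \right)}} - P = \frac{1}{2 \left(-452\right) \left(-410 - 452\right)} - -370763 = \frac{1}{2 \left(-452\right) \left(-862\right)} + 370763 = \frac{1}{779248} + 370763 = \frac{288916326225}{779248}$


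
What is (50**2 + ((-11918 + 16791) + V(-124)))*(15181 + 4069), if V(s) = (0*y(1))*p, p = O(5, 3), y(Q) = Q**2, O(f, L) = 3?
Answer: 141930250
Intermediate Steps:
p = 3
V(s) = 0 (V(s) = (0*1**2)*3 = (0*1)*3 = 0*3 = 0)
(50**2 + ((-11918 + 16791) + V(-124)))*(15181 + 4069) = (50**2 + ((-11918 + 16791) + 0))*(15181 + 4069) = (2500 + (4873 + 0))*19250 = (2500 + 4873)*19250 = 7373*19250 = 141930250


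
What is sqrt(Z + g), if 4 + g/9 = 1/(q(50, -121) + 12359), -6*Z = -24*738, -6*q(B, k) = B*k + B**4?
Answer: 21*sqrt(62926060978698)/3084898 ≈ 54.000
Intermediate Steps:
q(B, k) = -B**4/6 - B*k/6 (q(B, k) = -(B*k + B**4)/6 = -(B**4 + B*k)/6 = -B**4/6 - B*k/6)
Z = 2952 (Z = -(-4)*738 = -1/6*(-17712) = 2952)
g = -111056355/3084898 (g = -36 + 9/(-1/6*50*(-121 + 50**3) + 12359) = -36 + 9/(-1/6*50*(-121 + 125000) + 12359) = -36 + 9/(-1/6*50*124879 + 12359) = -36 + 9/(-3121975/3 + 12359) = -36 + 9/(-3084898/3) = -36 + 9*(-3/3084898) = -36 - 27/3084898 = -111056355/3084898 ≈ -36.000)
sqrt(Z + g) = sqrt(2952 - 111056355/3084898) = sqrt(8995562541/3084898) = 21*sqrt(62926060978698)/3084898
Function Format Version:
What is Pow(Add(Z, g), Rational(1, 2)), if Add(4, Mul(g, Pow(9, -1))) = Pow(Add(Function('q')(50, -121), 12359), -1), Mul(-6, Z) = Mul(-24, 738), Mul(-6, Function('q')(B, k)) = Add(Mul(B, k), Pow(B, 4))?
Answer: Mul(Rational(21, 3084898), Pow(62926060978698, Rational(1, 2))) ≈ 54.000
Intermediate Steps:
Function('q')(B, k) = Add(Mul(Rational(-1, 6), Pow(B, 4)), Mul(Rational(-1, 6), B, k)) (Function('q')(B, k) = Mul(Rational(-1, 6), Add(Mul(B, k), Pow(B, 4))) = Mul(Rational(-1, 6), Add(Pow(B, 4), Mul(B, k))) = Add(Mul(Rational(-1, 6), Pow(B, 4)), Mul(Rational(-1, 6), B, k)))
Z = 2952 (Z = Mul(Rational(-1, 6), Mul(-24, 738)) = Mul(Rational(-1, 6), -17712) = 2952)
g = Rational(-111056355, 3084898) (g = Add(-36, Mul(9, Pow(Add(Mul(Rational(-1, 6), 50, Add(-121, Pow(50, 3))), 12359), -1))) = Add(-36, Mul(9, Pow(Add(Mul(Rational(-1, 6), 50, Add(-121, 125000)), 12359), -1))) = Add(-36, Mul(9, Pow(Add(Mul(Rational(-1, 6), 50, 124879), 12359), -1))) = Add(-36, Mul(9, Pow(Add(Rational(-3121975, 3), 12359), -1))) = Add(-36, Mul(9, Pow(Rational(-3084898, 3), -1))) = Add(-36, Mul(9, Rational(-3, 3084898))) = Add(-36, Rational(-27, 3084898)) = Rational(-111056355, 3084898) ≈ -36.000)
Pow(Add(Z, g), Rational(1, 2)) = Pow(Add(2952, Rational(-111056355, 3084898)), Rational(1, 2)) = Pow(Rational(8995562541, 3084898), Rational(1, 2)) = Mul(Rational(21, 3084898), Pow(62926060978698, Rational(1, 2)))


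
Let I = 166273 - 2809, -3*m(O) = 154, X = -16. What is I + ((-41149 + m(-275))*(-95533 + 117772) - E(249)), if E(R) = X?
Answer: -916090733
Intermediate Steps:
m(O) = -154/3 (m(O) = -⅓*154 = -154/3)
E(R) = -16
I = 163464
I + ((-41149 + m(-275))*(-95533 + 117772) - E(249)) = 163464 + ((-41149 - 154/3)*(-95533 + 117772) - 1*(-16)) = 163464 + (-123601/3*22239 + 16) = 163464 + (-916254213 + 16) = 163464 - 916254197 = -916090733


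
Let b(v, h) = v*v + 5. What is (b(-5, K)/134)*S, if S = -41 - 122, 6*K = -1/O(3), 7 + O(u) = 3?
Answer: -2445/67 ≈ -36.493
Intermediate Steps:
O(u) = -4 (O(u) = -7 + 3 = -4)
K = 1/24 (K = (-1/(-4))/6 = (-1*(-1/4))/6 = (1/6)*(1/4) = 1/24 ≈ 0.041667)
b(v, h) = 5 + v**2 (b(v, h) = v**2 + 5 = 5 + v**2)
S = -163
(b(-5, K)/134)*S = ((5 + (-5)**2)/134)*(-163) = ((5 + 25)*(1/134))*(-163) = (30*(1/134))*(-163) = (15/67)*(-163) = -2445/67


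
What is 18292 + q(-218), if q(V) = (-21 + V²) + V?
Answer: 65577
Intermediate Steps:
q(V) = -21 + V + V²
18292 + q(-218) = 18292 + (-21 - 218 + (-218)²) = 18292 + (-21 - 218 + 47524) = 18292 + 47285 = 65577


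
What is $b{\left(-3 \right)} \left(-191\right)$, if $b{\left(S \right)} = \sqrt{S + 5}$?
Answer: $- 191 \sqrt{2} \approx -270.11$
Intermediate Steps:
$b{\left(S \right)} = \sqrt{5 + S}$
$b{\left(-3 \right)} \left(-191\right) = \sqrt{5 - 3} \left(-191\right) = \sqrt{2} \left(-191\right) = - 191 \sqrt{2}$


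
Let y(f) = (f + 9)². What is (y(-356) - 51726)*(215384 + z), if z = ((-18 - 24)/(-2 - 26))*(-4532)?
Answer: 14326312238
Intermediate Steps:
y(f) = (9 + f)²
z = -6798 (z = -42/(-28)*(-4532) = -42*(-1/28)*(-4532) = (3/2)*(-4532) = -6798)
(y(-356) - 51726)*(215384 + z) = ((9 - 356)² - 51726)*(215384 - 6798) = ((-347)² - 51726)*208586 = (120409 - 51726)*208586 = 68683*208586 = 14326312238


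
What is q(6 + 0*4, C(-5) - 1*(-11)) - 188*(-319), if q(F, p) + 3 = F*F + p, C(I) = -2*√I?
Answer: 60016 - 2*I*√5 ≈ 60016.0 - 4.4721*I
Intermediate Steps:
q(F, p) = -3 + p + F² (q(F, p) = -3 + (F*F + p) = -3 + (F² + p) = -3 + (p + F²) = -3 + p + F²)
q(6 + 0*4, C(-5) - 1*(-11)) - 188*(-319) = (-3 + (-2*I*√5 - 1*(-11)) + (6 + 0*4)²) - 188*(-319) = (-3 + (-2*I*√5 + 11) + (6 + 0)²) + 59972 = (-3 + (-2*I*√5 + 11) + 6²) + 59972 = (-3 + (11 - 2*I*√5) + 36) + 59972 = (44 - 2*I*√5) + 59972 = 60016 - 2*I*√5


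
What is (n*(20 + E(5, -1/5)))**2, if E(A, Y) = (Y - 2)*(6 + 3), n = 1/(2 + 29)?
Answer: 1/24025 ≈ 4.1623e-5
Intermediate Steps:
n = 1/31 ≈ 0.032258
E(A, Y) = -18 + 9*Y (E(A, Y) = (-2 + Y)*9 = -18 + 9*Y)
(n*(20 + E(5, -1/5)))**2 = ((20 + (-18 + 9*(-1/5)))/31)**2 = ((20 + (-18 - 9/5))/31)**2 = ((20 - 99/5)/31)**2 = ((1/31)*(1/5))**2 = (1/155)**2 = 1/24025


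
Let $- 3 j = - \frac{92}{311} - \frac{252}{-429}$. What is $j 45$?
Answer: $- \frac{194520}{44473} \approx -4.3739$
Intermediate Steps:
$j = - \frac{12968}{133419}$ ($j = - \frac{- \frac{92}{311} - \frac{252}{-429}}{3} = - \frac{\left(-92\right) \frac{1}{311} - - \frac{84}{143}}{3} = - \frac{- \frac{92}{311} + \frac{84}{143}}{3} = \left(- \frac{1}{3}\right) \frac{12968}{44473} = - \frac{12968}{133419} \approx -0.097198$)
$j 45 = \left(- \frac{12968}{133419}\right) 45 = - \frac{194520}{44473}$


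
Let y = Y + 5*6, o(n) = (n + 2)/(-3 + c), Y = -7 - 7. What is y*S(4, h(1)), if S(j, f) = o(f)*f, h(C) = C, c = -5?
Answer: -6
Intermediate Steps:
Y = -14
o(n) = -¼ - n/8 (o(n) = (n + 2)/(-3 - 5) = (2 + n)/(-8) = (2 + n)*(-⅛) = -¼ - n/8)
S(j, f) = f*(-¼ - f/8) (S(j, f) = (-¼ - f/8)*f = f*(-¼ - f/8))
y = 16 (y = -14 + 5*6 = -14 + 30 = 16)
y*S(4, h(1)) = 16*(-⅛*1*(2 + 1)) = 16*(-⅛*1*3) = 16*(-3/8) = -6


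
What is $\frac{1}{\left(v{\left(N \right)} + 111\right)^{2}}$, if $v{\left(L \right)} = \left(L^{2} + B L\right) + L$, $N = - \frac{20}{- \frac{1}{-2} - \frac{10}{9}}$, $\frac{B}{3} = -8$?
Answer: $\frac{14641}{2698906401} \approx 5.4248 \cdot 10^{-6}$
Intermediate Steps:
$B = -24$ ($B = 3 \left(-8\right) = -24$)
$N = \frac{360}{11}$ ($N = - \frac{20}{\left(-1\right) \left(- \frac{1}{2}\right) - \frac{10}{9}} = - \frac{20}{\frac{1}{2} - \frac{10}{9}} = - \frac{20}{- \frac{11}{18}} = \left(-20\right) \left(- \frac{18}{11}\right) = \frac{360}{11} \approx 32.727$)
$v{\left(L \right)} = L^{2} - 23 L$ ($v{\left(L \right)} = \left(L^{2} - 24 L\right) + L = L^{2} - 23 L$)
$\frac{1}{\left(v{\left(N \right)} + 111\right)^{2}} = \frac{1}{\left(\frac{360 \left(-23 + \frac{360}{11}\right)}{11} + 111\right)^{2}} = \frac{1}{\left(\frac{360}{11} \cdot \frac{107}{11} + 111\right)^{2}} = \frac{1}{\left(\frac{38520}{121} + 111\right)^{2}} = \frac{1}{\left(\frac{51951}{121}\right)^{2}} = \frac{1}{\frac{2698906401}{14641}} = \frac{14641}{2698906401}$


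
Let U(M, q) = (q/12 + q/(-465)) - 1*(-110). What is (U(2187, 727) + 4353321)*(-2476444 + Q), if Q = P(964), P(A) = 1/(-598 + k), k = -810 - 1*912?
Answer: -46522923083464756397/4315200 ≈ -1.0781e+13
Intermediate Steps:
k = -1722 (k = -810 - 912 = -1722)
U(M, q) = 110 + 151*q/1860 (U(M, q) = (q*(1/12) + q*(-1/465)) + 110 = (q/12 - q/465) + 110 = 151*q/1860 + 110 = 110 + 151*q/1860)
P(A) = -1/2320 (P(A) = 1/(-598 - 1722) = 1/(-2320) = -1/2320)
Q = -1/2320 ≈ -0.00043103
(U(2187, 727) + 4353321)*(-2476444 + Q) = ((110 + (151/1860)*727) + 4353321)*(-2476444 - 1/2320) = ((110 + 109777/1860) + 4353321)*(-5745350081/2320) = (314377/1860 + 4353321)*(-5745350081/2320) = (8097491437/1860)*(-5745350081/2320) = -46522923083464756397/4315200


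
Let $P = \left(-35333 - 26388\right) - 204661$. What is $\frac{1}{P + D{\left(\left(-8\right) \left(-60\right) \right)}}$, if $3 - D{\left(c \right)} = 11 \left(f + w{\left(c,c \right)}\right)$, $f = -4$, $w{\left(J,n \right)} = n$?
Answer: $- \frac{1}{271615} \approx -3.6817 \cdot 10^{-6}$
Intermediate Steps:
$D{\left(c \right)} = 47 - 11 c$ ($D{\left(c \right)} = 3 - 11 \left(-4 + c\right) = 3 - \left(-44 + 11 c\right) = 47 - 11 c$)
$P = -266382$ ($P = -61721 - 204661 = -266382$)
$\frac{1}{P + D{\left(\left(-8\right) \left(-60\right) \right)}} = \frac{1}{-266382 + \left(47 - 11 \left(\left(-8\right) \left(-60\right)\right)\right)} = \frac{1}{-266382 + \left(47 - 5280\right)} = \frac{1}{-266382 - 5233} = \frac{1}{-271615} = - \frac{1}{271615}$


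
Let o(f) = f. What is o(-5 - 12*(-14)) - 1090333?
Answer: -1090170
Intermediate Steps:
o(-5 - 12*(-14)) - 1090333 = (-5 - 12*(-14)) - 1090333 = (-5 + 168) - 1090333 = 163 - 1090333 = -1090170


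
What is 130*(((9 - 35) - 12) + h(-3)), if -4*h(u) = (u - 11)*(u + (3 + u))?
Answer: -6305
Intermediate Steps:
h(u) = -(-11 + u)*(3 + 2*u)/4 (h(u) = -(u - 11)*(u + (3 + u))/4 = -(-11 + u)*(3 + 2*u)/4)
130*(((9 - 35) - 12) + h(-3)) = 130*(((9 - 35) - 12) + (33/4 - ½*(-3)² + (19/4)*(-3))) = 130*((-26 - 12) + (33/4 - ½*9 - 57/4)) = 130*(-38 + (33/4 - 9/2 - 57/4)) = 130*(-38 - 21/2) = 130*(-97/2) = -6305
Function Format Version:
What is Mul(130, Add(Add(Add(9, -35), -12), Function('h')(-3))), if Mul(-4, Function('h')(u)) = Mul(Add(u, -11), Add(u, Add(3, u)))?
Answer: -6305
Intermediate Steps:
Function('h')(u) = Mul(Rational(-1, 4), Add(-11, u), Add(3, Mul(2, u))) (Function('h')(u) = Mul(Rational(-1, 4), Mul(Add(u, -11), Add(u, Add(3, u)))) = Mul(Rational(-1, 4), Mul(Add(-11, u), Add(3, Mul(2, u)))) = Mul(Rational(-1, 4), Add(-11, u), Add(3, Mul(2, u))))
Mul(130, Add(Add(Add(9, -35), -12), Function('h')(-3))) = Mul(130, Add(Add(Add(9, -35), -12), Add(Rational(33, 4), Mul(Rational(-1, 2), Pow(-3, 2)), Mul(Rational(19, 4), -3)))) = Mul(130, Add(Add(-26, -12), Add(Rational(33, 4), Mul(Rational(-1, 2), 9), Rational(-57, 4)))) = Mul(130, Add(-38, Add(Rational(33, 4), Rational(-9, 2), Rational(-57, 4)))) = Mul(130, Add(-38, Rational(-21, 2))) = Mul(130, Rational(-97, 2)) = -6305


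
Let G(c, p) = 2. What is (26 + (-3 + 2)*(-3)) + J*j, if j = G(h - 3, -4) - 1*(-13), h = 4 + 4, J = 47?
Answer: 734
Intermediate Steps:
h = 8
j = 15 (j = 2 - 1*(-13) = 2 + 13 = 15)
(26 + (-3 + 2)*(-3)) + J*j = (26 + (-3 + 2)*(-3)) + 47*15 = (26 - 1*(-3)) + 705 = (26 + 3) + 705 = 29 + 705 = 734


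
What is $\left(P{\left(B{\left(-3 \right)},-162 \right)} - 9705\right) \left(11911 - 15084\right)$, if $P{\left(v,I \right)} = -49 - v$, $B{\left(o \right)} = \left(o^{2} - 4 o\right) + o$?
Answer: $31006556$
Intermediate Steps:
$B{\left(o \right)} = o^{2} - 3 o$
$\left(P{\left(B{\left(-3 \right)},-162 \right)} - 9705\right) \left(11911 - 15084\right) = \left(\left(-49 - - 3 \left(-3 - 3\right)\right) - 9705\right) \left(11911 - 15084\right) = \left(\left(-49 - \left(-3\right) \left(-6\right)\right) - 9705\right) \left(-3173\right) = \left(\left(-49 - 18\right) - 9705\right) \left(-3173\right) = \left(-67 - 9705\right) \left(-3173\right) = \left(-9772\right) \left(-3173\right) = 31006556$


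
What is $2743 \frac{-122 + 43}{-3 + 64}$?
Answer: $- \frac{216697}{61} \approx -3552.4$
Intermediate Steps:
$2743 \frac{-122 + 43}{-3 + 64} = 2743 \left(- \frac{79}{61}\right) = - \frac{216697}{61}$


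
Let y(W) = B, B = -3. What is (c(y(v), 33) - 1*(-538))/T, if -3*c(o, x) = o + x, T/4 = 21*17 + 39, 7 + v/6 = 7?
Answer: ⅓ ≈ 0.33333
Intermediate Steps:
v = 0 (v = -42 + 6*7 = -42 + 42 = 0)
y(W) = -3
T = 1584 (T = 4*(21*17 + 39) = 4*(357 + 39) = 4*396 = 1584)
c(o, x) = -o/3 - x/3 (c(o, x) = -(o + x)/3 = -o/3 - x/3)
(c(y(v), 33) - 1*(-538))/T = ((-⅓*(-3) - ⅓*33) - 1*(-538))/1584 = ((1 - 11) + 538)*(1/1584) = (-10 + 538)*(1/1584) = 528*(1/1584) = ⅓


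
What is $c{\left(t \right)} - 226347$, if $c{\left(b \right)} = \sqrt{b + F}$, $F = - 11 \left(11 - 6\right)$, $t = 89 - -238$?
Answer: $-226347 + 4 \sqrt{17} \approx -2.2633 \cdot 10^{5}$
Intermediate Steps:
$t = 327$ ($t = 89 + 238 = 327$)
$F = -55$ ($F = \left(-11\right) 5 = -55$)
$c{\left(b \right)} = \sqrt{-55 + b}$ ($c{\left(b \right)} = \sqrt{b - 55} = \sqrt{-55 + b}$)
$c{\left(t \right)} - 226347 = \sqrt{-55 + 327} - 226347 = \sqrt{272} - 226347 = 4 \sqrt{17} - 226347 = -226347 + 4 \sqrt{17}$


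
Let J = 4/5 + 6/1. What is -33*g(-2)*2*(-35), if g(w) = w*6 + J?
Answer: -12012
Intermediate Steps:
J = 34/5 (J = 4*(⅕) + 6*1 = ⅘ + 6 = 34/5 ≈ 6.8000)
g(w) = 34/5 + 6*w (g(w) = w*6 + 34/5 = 6*w + 34/5 = 34/5 + 6*w)
-33*g(-2)*2*(-35) = -33*(34/5 + 6*(-2))*2*(-35) = -33*(34/5 - 12)*2*(-35) = -(-858)*2/5*(-35) = -33*(-52/5)*(-35) = (1716/5)*(-35) = -12012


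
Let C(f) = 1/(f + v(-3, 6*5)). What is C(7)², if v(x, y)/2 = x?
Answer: 1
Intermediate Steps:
v(x, y) = 2*x
C(f) = 1/(-6 + f) (C(f) = 1/(f + 2*(-3)) = 1/(f - 6) = 1/(-6 + f))
C(7)² = (1/(-6 + 7))² = (1/1)² = 1² = 1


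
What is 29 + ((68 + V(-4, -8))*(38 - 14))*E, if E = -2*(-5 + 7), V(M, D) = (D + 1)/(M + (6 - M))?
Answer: -6387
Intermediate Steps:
V(M, D) = ⅙ + D/6 (V(M, D) = (1 + D)/6 = (1 + D)*(⅙) = ⅙ + D/6)
E = -4 (E = -2*2 = -4)
29 + ((68 + V(-4, -8))*(38 - 14))*E = 29 + ((68 + (⅙ + (⅙)*(-8)))*(38 - 14))*(-4) = 29 + ((68 + (⅙ - 4/3))*24)*(-4) = 29 + ((68 - 7/6)*24)*(-4) = 29 + ((401/6)*24)*(-4) = 29 + 1604*(-4) = 29 - 6416 = -6387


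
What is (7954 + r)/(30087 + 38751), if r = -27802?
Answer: -3308/11473 ≈ -0.28833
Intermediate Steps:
(7954 + r)/(30087 + 38751) = (7954 - 27802)/(30087 + 38751) = -19848/68838 = -19848*1/68838 = -3308/11473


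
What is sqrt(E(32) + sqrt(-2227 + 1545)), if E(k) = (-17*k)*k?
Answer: sqrt(-17408 + I*sqrt(682)) ≈ 0.099 + 131.94*I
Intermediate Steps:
E(k) = -17*k**2
sqrt(E(32) + sqrt(-2227 + 1545)) = sqrt(-17*32**2 + sqrt(-2227 + 1545)) = sqrt(-17*1024 + sqrt(-682)) = sqrt(-17408 + I*sqrt(682))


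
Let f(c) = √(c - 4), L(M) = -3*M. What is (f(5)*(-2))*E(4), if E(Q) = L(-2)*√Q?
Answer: -24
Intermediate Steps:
E(Q) = 6*√Q (E(Q) = (-3*(-2))*√Q = 6*√Q)
f(c) = √(-4 + c)
(f(5)*(-2))*E(4) = (√(-4 + 5)*(-2))*(6*√4) = (√1*(-2))*(6*2) = (1*(-2))*12 = -2*12 = -24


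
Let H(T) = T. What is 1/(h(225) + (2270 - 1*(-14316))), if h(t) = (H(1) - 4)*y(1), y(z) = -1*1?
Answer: 1/16589 ≈ 6.0281e-5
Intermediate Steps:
y(z) = -1
h(t) = 3 (h(t) = (1 - 4)*(-1) = -3*(-1) = 3)
1/(h(225) + (2270 - 1*(-14316))) = 1/(3 + (2270 - 1*(-14316))) = 1/(3 + (2270 + 14316)) = 1/(3 + 16586) = 1/16589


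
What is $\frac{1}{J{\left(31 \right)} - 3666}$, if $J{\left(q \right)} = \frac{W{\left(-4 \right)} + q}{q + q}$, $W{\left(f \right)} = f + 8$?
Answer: $- \frac{62}{227257} \approx -0.00027282$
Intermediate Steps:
$W{\left(f \right)} = 8 + f$
$J{\left(q \right)} = \frac{4 + q}{2 q}$ ($J{\left(q \right)} = \frac{\left(8 - 4\right) + q}{q + q} = \frac{4 + q}{2 q}$)
$\frac{1}{J{\left(31 \right)} - 3666} = \frac{1}{\frac{4 + 31}{2 \cdot 31} - 3666} = \frac{1}{\frac{1}{2} \cdot \frac{1}{31} \cdot 35 - 3666} = \frac{1}{\frac{35}{62} - 3666} = \frac{1}{- \frac{227257}{62}} = - \frac{62}{227257}$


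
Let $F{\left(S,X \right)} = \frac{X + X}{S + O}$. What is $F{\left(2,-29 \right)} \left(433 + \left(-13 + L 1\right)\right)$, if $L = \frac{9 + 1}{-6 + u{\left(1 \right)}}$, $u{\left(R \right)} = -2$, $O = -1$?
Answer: $- \frac{48575}{2} \approx -24288.0$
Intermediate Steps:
$F{\left(S,X \right)} = \frac{2 X}{-1 + S}$ ($F{\left(S,X \right)} = \frac{X + X}{S - 1} = \frac{2 X}{-1 + S}$)
$L = - \frac{5}{4}$ ($L = \frac{9 + 1}{-6 - 2} = \frac{10}{-8} = 10 \left(- \frac{1}{8}\right) = - \frac{5}{4} \approx -1.25$)
$F{\left(2,-29 \right)} \left(433 + \left(-13 + L 1\right)\right) = 2 \left(-29\right) \frac{1}{-1 + 2} \left(433 - \frac{57}{4}\right) = 2 \left(-29\right) 1^{-1} \left(433 - \frac{57}{4}\right) = 2 \left(-29\right) 1 \left(433 - \frac{57}{4}\right) = \left(-58\right) \frac{1675}{4} = - \frac{48575}{2}$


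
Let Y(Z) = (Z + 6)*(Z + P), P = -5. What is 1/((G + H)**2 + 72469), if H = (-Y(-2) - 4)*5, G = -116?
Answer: 1/72485 ≈ 1.3796e-5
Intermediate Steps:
Y(Z) = (-5 + Z)*(6 + Z) (Y(Z) = (Z + 6)*(Z - 5) = (6 + Z)*(-5 + Z) = (-5 + Z)*(6 + Z))
H = 120 (H = (-(-30 - 2 + (-2)**2) - 4)*5 = (-(-30 - 2 + 4) - 4)*5 = (-1*(-28) - 4)*5 = (28 - 4)*5 = 24*5 = 120)
1/((G + H)**2 + 72469) = 1/((-116 + 120)**2 + 72469) = 1/(4**2 + 72469) = 1/(16 + 72469) = 1/72485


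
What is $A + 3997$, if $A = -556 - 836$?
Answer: $2605$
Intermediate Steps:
$A = -1392$
$A + 3997 = -1392 + 3997 = 2605$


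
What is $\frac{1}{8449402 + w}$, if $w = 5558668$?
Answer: $\frac{1}{14008070} \approx 7.1387 \cdot 10^{-8}$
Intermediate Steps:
$\frac{1}{8449402 + w} = \frac{1}{8449402 + 5558668} = \frac{1}{14008070}$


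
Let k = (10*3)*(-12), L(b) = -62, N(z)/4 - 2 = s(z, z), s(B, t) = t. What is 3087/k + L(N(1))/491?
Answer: -170893/19640 ≈ -8.7013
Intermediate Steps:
N(z) = 8 + 4*z
k = -360 (k = 30*(-12) = -360)
3087/k + L(N(1))/491 = 3087/(-360) - 62/491 = 3087*(-1/360) - 62*1/491 = -343/40 - 62/491 = -170893/19640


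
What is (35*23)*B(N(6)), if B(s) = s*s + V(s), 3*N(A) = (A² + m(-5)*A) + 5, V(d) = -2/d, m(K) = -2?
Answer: 19589675/261 ≈ 75056.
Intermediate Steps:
N(A) = 5/3 - 2*A/3 + A²/3 (N(A) = ((A² - 2*A) + 5)/3 = (5 + A² - 2*A)/3 = 5/3 - 2*A/3 + A²/3)
B(s) = s² - 2/s (B(s) = s*s - 2/s = s² - 2/s)
(35*23)*B(N(6)) = (35*23)*((-2 + (5/3 - ⅔*6 + (⅓)*6²)³)/(5/3 - ⅔*6 + (⅓)*6²)) = 805*((-2 + (5/3 - 4 + (⅓)*36)³)/(5/3 - 4 + (⅓)*36)) = 805*((-2 + (5/3 - 4 + 12)³)/(5/3 - 4 + 12)) = 805*((-2 + (29/3)³)/(29/3)) = 805*(3*(-2 + 24389/27)/29) = 805*((3/29)*(24335/27)) = 805*(24335/261) = 19589675/261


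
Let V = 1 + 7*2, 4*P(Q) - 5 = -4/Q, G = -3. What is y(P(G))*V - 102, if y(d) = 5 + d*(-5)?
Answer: -583/4 ≈ -145.75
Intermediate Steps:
P(Q) = 5/4 - 1/Q (P(Q) = 5/4 + (-4/Q)/4 = 5/4 - 1/Q)
V = 15 (V = 1 + 14 = 15)
y(d) = 5 - 5*d
y(P(G))*V - 102 = (5 - 5*(5/4 - 1/(-3)))*15 - 102 = (5 - 5*(5/4 - 1*(-⅓)))*15 - 102 = (5 - 5*(5/4 + ⅓))*15 - 102 = (5 - 5*19/12)*15 - 102 = (5 - 95/12)*15 - 102 = -35/12*15 - 102 = -175/4 - 102 = -583/4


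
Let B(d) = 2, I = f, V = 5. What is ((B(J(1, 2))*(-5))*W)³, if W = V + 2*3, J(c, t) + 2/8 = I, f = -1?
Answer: -1331000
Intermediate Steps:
I = -1
J(c, t) = -5/4 (J(c, t) = -¼ - 1 = -5/4)
W = 11 (W = 5 + 2*3 = 5 + 6 = 11)
((B(J(1, 2))*(-5))*W)³ = ((2*(-5))*11)³ = (-10*11)³ = (-110)³ = -1331000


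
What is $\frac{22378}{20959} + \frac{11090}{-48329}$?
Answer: $\frac{849071052}{1012927511} \approx 0.83823$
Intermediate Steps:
$\frac{22378}{20959} + \frac{11090}{-48329} = 22378 \cdot \frac{1}{20959} + 11090 \left(- \frac{1}{48329}\right) = \frac{22378}{20959} - \frac{11090}{48329} = \frac{849071052}{1012927511}$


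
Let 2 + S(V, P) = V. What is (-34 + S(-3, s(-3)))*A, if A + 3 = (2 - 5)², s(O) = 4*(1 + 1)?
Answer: -234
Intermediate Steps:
s(O) = 8 (s(O) = 4*2 = 8)
S(V, P) = -2 + V
A = 6 (A = -3 + (2 - 5)² = -3 + (-3)² = -3 + 9 = 6)
(-34 + S(-3, s(-3)))*A = (-34 + (-2 - 3))*6 = (-34 - 5)*6 = -39*6 = -234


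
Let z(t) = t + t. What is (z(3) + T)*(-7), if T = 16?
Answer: -154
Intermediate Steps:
z(t) = 2*t
(z(3) + T)*(-7) = (2*3 + 16)*(-7) = (6 + 16)*(-7) = 22*(-7) = -154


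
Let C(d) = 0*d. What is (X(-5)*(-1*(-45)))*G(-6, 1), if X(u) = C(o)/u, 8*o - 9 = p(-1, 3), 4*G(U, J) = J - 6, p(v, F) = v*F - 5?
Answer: 0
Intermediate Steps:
p(v, F) = -5 + F*v (p(v, F) = F*v - 5 = -5 + F*v)
G(U, J) = -3/2 + J/4 (G(U, J) = (J - 6)/4 = (-6 + J)/4 = -3/2 + J/4)
o = 1/8 (o = 9/8 + (-5 + 3*(-1))/8 = 9/8 + (-5 - 3)/8 = 9/8 + (1/8)*(-8) = 9/8 - 1 = 1/8 ≈ 0.12500)
C(d) = 0
X(u) = 0 (X(u) = 0/u = 0)
(X(-5)*(-1*(-45)))*G(-6, 1) = (0*(-1*(-45)))*(-3/2 + (1/4)*1) = (0*45)*(-3/2 + 1/4) = 0*(-5/4) = 0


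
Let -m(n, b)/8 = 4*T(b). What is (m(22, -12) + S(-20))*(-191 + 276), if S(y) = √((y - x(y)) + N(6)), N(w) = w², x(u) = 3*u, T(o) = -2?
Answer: 5440 + 170*√19 ≈ 6181.0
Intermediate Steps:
m(n, b) = 64 (m(n, b) = -32*(-2) = -8*(-8) = 64)
S(y) = √(36 - 2*y) (S(y) = √((y - 3*y) + 6²) = √((y - 3*y) + 36) = √(-2*y + 36) = √(36 - 2*y))
(m(22, -12) + S(-20))*(-191 + 276) = (64 + √(36 - 2*(-20)))*(-191 + 276) = (64 + √(36 + 40))*85 = (64 + √76)*85 = (64 + 2*√19)*85 = 5440 + 170*√19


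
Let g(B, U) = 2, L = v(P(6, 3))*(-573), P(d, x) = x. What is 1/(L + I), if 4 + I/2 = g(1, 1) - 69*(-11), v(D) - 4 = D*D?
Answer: -1/5935 ≈ -0.00016849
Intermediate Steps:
v(D) = 4 + D² (v(D) = 4 + D*D = 4 + D²)
L = -7449 (L = (4 + 3²)*(-573) = (4 + 9)*(-573) = 13*(-573) = -7449)
I = 1514 (I = -8 + 2*(2 - 69*(-11)) = -8 + 2*(2 + 759) = -8 + 2*761 = -8 + 1522 = 1514)
1/(L + I) = 1/(-7449 + 1514) = 1/(-5935) = -1/5935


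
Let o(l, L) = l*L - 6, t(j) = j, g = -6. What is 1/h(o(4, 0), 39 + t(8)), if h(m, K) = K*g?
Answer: -1/282 ≈ -0.0035461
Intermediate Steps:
o(l, L) = -6 + L*l (o(l, L) = L*l - 6 = -6 + L*l)
h(m, K) = -6*K (h(m, K) = K*(-6) = -6*K)
1/h(o(4, 0), 39 + t(8)) = 1/(-6*(39 + 8)) = 1/(-6*47) = 1/(-282) = -1/282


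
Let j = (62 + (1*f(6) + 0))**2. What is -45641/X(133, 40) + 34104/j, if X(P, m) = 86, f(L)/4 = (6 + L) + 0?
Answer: -137330789/260150 ≈ -527.89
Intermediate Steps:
f(L) = 24 + 4*L (f(L) = 4*((6 + L) + 0) = 4*(6 + L) = 24 + 4*L)
j = 12100 (j = (62 + (1*(24 + 4*6) + 0))**2 = (62 + (1*(24 + 24) + 0))**2 = (62 + (1*48 + 0))**2 = (62 + (48 + 0))**2 = (62 + 48)**2 = 110**2 = 12100)
-45641/X(133, 40) + 34104/j = -45641/86 + 34104/12100 = -45641*1/86 + 34104*(1/12100) = -45641/86 + 8526/3025 = -137330789/260150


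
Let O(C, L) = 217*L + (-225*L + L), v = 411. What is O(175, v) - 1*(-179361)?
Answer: 176484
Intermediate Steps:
O(C, L) = -7*L (O(C, L) = 217*L - 224*L = -7*L)
O(175, v) - 1*(-179361) = -7*411 - 1*(-179361) = -2877 + 179361 = 176484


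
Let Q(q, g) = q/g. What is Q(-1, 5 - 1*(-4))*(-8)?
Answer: 8/9 ≈ 0.88889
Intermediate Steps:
Q(-1, 5 - 1*(-4))*(-8) = -1/(5 - 1*(-4))*(-8) = -1/(5 + 4)*(-8) = -1/9*(-8) = -1*⅑*(-8) = -⅑*(-8) = 8/9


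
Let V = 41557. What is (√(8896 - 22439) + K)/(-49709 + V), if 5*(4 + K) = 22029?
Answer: -22009/40760 - I*√13543/8152 ≈ -0.53997 - 0.014276*I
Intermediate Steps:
K = 22009/5 (K = -4 + (⅕)*22029 = -4 + 22029/5 = 22009/5 ≈ 4401.8)
(√(8896 - 22439) + K)/(-49709 + V) = (√(8896 - 22439) + 22009/5)/(-49709 + 41557) = (√(-13543) + 22009/5)/(-8152) = (I*√13543 + 22009/5)*(-1/8152) = (22009/5 + I*√13543)*(-1/8152) = -22009/40760 - I*√13543/8152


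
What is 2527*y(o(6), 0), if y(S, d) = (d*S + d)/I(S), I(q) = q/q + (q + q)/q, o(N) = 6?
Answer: 0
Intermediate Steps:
I(q) = 3 (I(q) = 1 + (2*q)/q = 1 + 2 = 3)
y(S, d) = d/3 + S*d/3 (y(S, d) = (d*S + d)/3 = (S*d + d)*(⅓) = (d + S*d)*(⅓) = d/3 + S*d/3)
2527*y(o(6), 0) = 2527*((⅓)*0*(1 + 6)) = 2527*((⅓)*0*7) = 2527*0 = 0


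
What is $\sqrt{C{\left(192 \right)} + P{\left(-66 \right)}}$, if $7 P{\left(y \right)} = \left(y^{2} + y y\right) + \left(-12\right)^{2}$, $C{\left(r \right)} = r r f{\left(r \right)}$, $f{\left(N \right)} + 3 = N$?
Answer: $\frac{6 \sqrt{9484986}}{7} \approx 2639.8$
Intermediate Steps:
$f{\left(N \right)} = -3 + N$
$C{\left(r \right)} = r^{2} \left(-3 + r\right)$ ($C{\left(r \right)} = r r \left(-3 + r\right) = r^{2} \left(-3 + r\right)$)
$P{\left(y \right)} = \frac{144}{7} + \frac{2 y^{2}}{7}$ ($P{\left(y \right)} = \frac{\left(y^{2} + y y\right) + \left(-12\right)^{2}}{7} = \frac{\left(y^{2} + y^{2}\right) + 144}{7} = \frac{2 y^{2} + 144}{7} = \frac{144 + 2 y^{2}}{7} = \frac{144}{7} + \frac{2 y^{2}}{7}$)
$\sqrt{C{\left(192 \right)} + P{\left(-66 \right)}} = \sqrt{192^{2} \left(-3 + 192\right) + \left(\frac{144}{7} + \frac{2 \left(-66\right)^{2}}{7}\right)} = \sqrt{36864 \cdot 189 + \left(\frac{144}{7} + \frac{2}{7} \cdot 4356\right)} = \sqrt{6967296 + \left(\frac{144}{7} + \frac{8712}{7}\right)} = \sqrt{6967296 + \frac{8856}{7}} = \sqrt{\frac{48779928}{7}} = \frac{6 \sqrt{9484986}}{7}$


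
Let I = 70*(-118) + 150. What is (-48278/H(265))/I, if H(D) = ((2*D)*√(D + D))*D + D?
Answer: -24139/159979501200425 + 48278*√530/603696230945 ≈ 1.8409e-6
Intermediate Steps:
I = -8110 (I = -8260 + 150 = -8110)
H(D) = D + 2*√2*D^(5/2) (H(D) = ((2*D)*√(2*D))*D + D = ((2*D)*(√2*√D))*D + D = (2*√2*D^(3/2))*D + D = 2*√2*D^(5/2) + D = D + 2*√2*D^(5/2))
(-48278/H(265))/I = -48278/(265 + 2*√2*265^(5/2))/(-8110) = -48278/(265 + 2*√2*(70225*√265))*(-1/8110) = -48278/(265 + 140450*√530)*(-1/8110) = 24139/(4055*(265 + 140450*√530))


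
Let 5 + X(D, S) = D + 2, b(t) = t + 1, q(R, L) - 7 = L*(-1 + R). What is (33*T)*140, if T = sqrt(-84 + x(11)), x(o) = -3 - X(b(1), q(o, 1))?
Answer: 4620*I*sqrt(86) ≈ 42844.0*I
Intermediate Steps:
q(R, L) = 7 + L*(-1 + R)
b(t) = 1 + t
X(D, S) = -3 + D (X(D, S) = -5 + (D + 2) = -5 + (2 + D) = -3 + D)
x(o) = -2 (x(o) = -3 - (-3 + (1 + 1)) = -3 - (-3 + 2) = -3 - 1*(-1) = -3 + 1 = -2)
T = I*sqrt(86) (T = sqrt(-84 - 2) = sqrt(-86) = I*sqrt(86) ≈ 9.2736*I)
(33*T)*140 = (33*(I*sqrt(86)))*140 = (33*I*sqrt(86))*140 = 4620*I*sqrt(86)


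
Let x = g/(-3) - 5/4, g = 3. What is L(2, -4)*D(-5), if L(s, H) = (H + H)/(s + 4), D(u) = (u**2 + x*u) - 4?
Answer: -43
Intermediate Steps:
x = -9/4 (x = 3/(-3) - 5/4 = 3*(-1/3) - 5*1/4 = -1 - 5/4 = -9/4 ≈ -2.2500)
D(u) = -4 + u**2 - 9*u/4 (D(u) = (u**2 - 9*u/4) - 4 = -4 + u**2 - 9*u/4)
L(s, H) = 2*H/(4 + s) (L(s, H) = (2*H)/(4 + s) = 2*H/(4 + s))
L(2, -4)*D(-5) = (2*(-4)/(4 + 2))*(-4 + (-5)**2 - 9/4*(-5)) = (2*(-4)/6)*(-4 + 25 + 45/4) = (2*(-4)*(1/6))*(129/4) = -4/3*129/4 = -43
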